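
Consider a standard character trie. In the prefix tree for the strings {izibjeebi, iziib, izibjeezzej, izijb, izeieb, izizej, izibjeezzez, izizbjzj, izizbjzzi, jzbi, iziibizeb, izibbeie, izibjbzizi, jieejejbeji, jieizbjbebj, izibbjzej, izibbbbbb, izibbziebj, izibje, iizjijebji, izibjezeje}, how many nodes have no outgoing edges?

Leaves are exactly the stored words that no other stored word extends.
Those words: "iizjijebji", "izeieb", "izibbbbbb", "izibbeie", "izibbjzej", "izibbziebj", "izibjbzizi", "izibjeebi", "izibjeezzej", "izibjeezzez", "izibjezeje", "iziibizeb", "izijb", "izizbjzj", "izizbjzzi", "izizej", "jieejejbeji", "jieizbjbebj", "jzbi"
Leaf count: 19

19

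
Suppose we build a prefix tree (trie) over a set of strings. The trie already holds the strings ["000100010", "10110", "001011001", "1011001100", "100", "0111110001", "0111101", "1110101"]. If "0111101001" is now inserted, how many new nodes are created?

Walking "0111101001" from the root, the first 7 characters ("0111101") follow existing edges; "0" is the first miss.
So 10 − 7 = 3 new nodes.

3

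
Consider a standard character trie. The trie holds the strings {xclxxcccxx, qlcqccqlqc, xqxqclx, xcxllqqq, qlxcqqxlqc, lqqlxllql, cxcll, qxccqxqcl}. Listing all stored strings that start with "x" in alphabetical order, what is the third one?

xqxqclx

Words with prefix "x", in lexicographic order: "xclxxcccxx", "xcxllqqq", "xqxqclx"
The 3rd is xqxqclx.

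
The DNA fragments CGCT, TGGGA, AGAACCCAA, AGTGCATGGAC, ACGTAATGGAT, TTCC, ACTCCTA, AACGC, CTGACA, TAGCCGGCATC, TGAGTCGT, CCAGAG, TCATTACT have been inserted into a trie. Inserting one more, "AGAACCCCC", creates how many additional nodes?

"AGAACCC" is already a path in the trie; the remaining "CC" must be added.
So 9 − 7 = 2 new nodes.

2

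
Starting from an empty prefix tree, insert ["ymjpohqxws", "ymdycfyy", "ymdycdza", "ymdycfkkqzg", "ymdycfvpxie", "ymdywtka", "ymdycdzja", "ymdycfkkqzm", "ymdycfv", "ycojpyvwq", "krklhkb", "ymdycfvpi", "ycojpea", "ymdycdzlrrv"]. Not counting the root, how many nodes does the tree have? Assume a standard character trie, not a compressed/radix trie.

58

For each word, the new-node count is its length minus the longest prefix already in the trie:
  "ymjpohqxws" → 10 new (y, m, j, p, o, h, q, x, w, s)
  "ymdycfyy" → prefix "ym" already present; 6 new (d, y, c, f, y, y)
  "ymdycdza" → prefix "ymdyc" already present; 3 new (d, z, a)
  "ymdycfkkqzg" → prefix "ymdycf" already present; 5 new (k, k, q, z, g)
  "ymdycfvpxie" → prefix "ymdycf" already present; 5 new (v, p, x, i, e)
  "ymdywtka" → prefix "ymdy" already present; 4 new (w, t, k, a)
  "ymdycdzja" → prefix "ymdycdz" already present; 2 new (j, a)
  "ymdycfkkqzm" → prefix "ymdycfkkqz" already present; 1 new (m)
  "ymdycfv" → prefix "ymdycfv" already present; 0 new (none)
  "ycojpyvwq" → prefix "y" already present; 8 new (c, o, j, p, y, v, w, q)
  "krklhkb" → 7 new (k, r, k, l, h, k, b)
  "ymdycfvpi" → prefix "ymdycfvp" already present; 1 new (i)
  "ycojpea" → prefix "ycojp" already present; 2 new (e, a)
  "ymdycdzlrrv" → prefix "ymdycdz" already present; 4 new (l, r, r, v)
Total nodes = 10 + 6 + 3 + 5 + 5 + 4 + 2 + 1 + 0 + 8 + 7 + 1 + 2 + 4 = 58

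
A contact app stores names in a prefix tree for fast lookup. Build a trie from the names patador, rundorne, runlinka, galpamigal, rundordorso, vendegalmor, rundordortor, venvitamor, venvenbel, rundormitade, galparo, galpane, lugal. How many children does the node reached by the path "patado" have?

1

The children of the "patado" node are the distinct next characters among strings starting with "patado".
Characters that immediately follow "patado" among the stored strings: {r}.
That node has 1 child edge.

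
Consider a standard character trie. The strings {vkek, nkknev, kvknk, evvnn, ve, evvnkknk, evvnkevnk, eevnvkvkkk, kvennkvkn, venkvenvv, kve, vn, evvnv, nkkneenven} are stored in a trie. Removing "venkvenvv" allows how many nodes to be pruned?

7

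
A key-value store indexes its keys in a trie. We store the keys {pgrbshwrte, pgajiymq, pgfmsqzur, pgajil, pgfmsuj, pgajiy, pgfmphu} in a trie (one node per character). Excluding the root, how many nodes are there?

Trace insertions, counting only characters that open a new branch:
  "pgrbshwrte" → 10 new (p, g, r, b, s, h, w, r, t, e)
  "pgajiymq" → prefix "pg" already present; 6 new (a, j, i, y, m, q)
  "pgfmsqzur" → prefix "pg" already present; 7 new (f, m, s, q, z, u, r)
  "pgajil" → prefix "pgaji" already present; 1 new (l)
  "pgfmsuj" → prefix "pgfms" already present; 2 new (u, j)
  "pgajiy" → prefix "pgajiy" already present; 0 new (none)
  "pgfmphu" → prefix "pgfm" already present; 3 new (p, h, u)
Total nodes = 10 + 6 + 7 + 1 + 2 + 0 + 3 = 29

29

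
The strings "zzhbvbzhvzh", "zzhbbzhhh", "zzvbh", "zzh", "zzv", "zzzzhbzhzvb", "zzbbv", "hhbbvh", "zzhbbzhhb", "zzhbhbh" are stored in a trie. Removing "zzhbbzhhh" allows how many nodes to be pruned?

A node on "zzhbbzhhh"'s path can go only if nothing else ends at it or branches off below it.
The suffix "h" (1 node) is used only by "zzhbbzhhh"; the node for "zzhbbzhh" still has the child "b", so pruning stops there.
Nodes removed: 1

1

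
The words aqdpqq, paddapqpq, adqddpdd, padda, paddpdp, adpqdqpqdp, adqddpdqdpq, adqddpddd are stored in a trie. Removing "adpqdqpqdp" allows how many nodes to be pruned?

8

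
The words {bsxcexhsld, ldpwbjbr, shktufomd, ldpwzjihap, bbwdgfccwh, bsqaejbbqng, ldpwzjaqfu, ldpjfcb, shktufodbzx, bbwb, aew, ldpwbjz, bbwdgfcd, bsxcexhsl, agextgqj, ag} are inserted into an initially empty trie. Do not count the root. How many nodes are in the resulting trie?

76

Insert word by word; a character creates a node only if that edge doesn't already exist:
  "bsxcexhsld" → 10 new (b, s, x, c, e, x, h, s, l, d)
  "ldpwbjbr" → 8 new (l, d, p, w, b, j, b, r)
  "shktufomd" → 9 new (s, h, k, t, u, f, o, m, d)
  "ldpwzjihap" → prefix "ldpw" already present; 6 new (z, j, i, h, a, p)
  "bbwdgfccwh" → prefix "b" already present; 9 new (b, w, d, g, f, c, c, w, h)
  "bsqaejbbqng" → prefix "bs" already present; 9 new (q, a, e, j, b, b, q, n, g)
  "ldpwzjaqfu" → prefix "ldpwzj" already present; 4 new (a, q, f, u)
  "ldpjfcb" → prefix "ldp" already present; 4 new (j, f, c, b)
  "shktufodbzx" → prefix "shktufo" already present; 4 new (d, b, z, x)
  "bbwb" → prefix "bbw" already present; 1 new (b)
  "aew" → 3 new (a, e, w)
  "ldpwbjz" → prefix "ldpwbj" already present; 1 new (z)
  "bbwdgfcd" → prefix "bbwdgfc" already present; 1 new (d)
  "bsxcexhsl" → prefix "bsxcexhsl" already present; 0 new (none)
  "agextgqj" → prefix "a" already present; 7 new (g, e, x, t, g, q, j)
  "ag" → prefix "ag" already present; 0 new (none)
Total nodes = 10 + 8 + 9 + 6 + 9 + 9 + 4 + 4 + 4 + 1 + 3 + 1 + 1 + 0 + 7 + 0 = 76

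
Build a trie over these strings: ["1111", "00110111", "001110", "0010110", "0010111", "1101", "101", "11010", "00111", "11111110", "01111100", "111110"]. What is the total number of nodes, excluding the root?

Count nodes per top-level branch (shared prefixes stored once):
  '0'-branch (0010110, 0010111, 00110111, 00111, 001110, 01111100): 22 nodes
  '1'-branch (101, 1101, 11010, 1111, 111110, 11111110): 14 nodes
Sum: 36

36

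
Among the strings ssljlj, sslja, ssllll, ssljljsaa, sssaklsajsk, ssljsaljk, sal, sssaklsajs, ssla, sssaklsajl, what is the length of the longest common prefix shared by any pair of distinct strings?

10

Look for the deepest trie node that still has at least two words in its subtree.
e.g. "sssaklsajs" and "sssaklsajsk" share the prefix "sssaklsajs" of length 10; no pair shares a longer one.
Longest shared-prefix length: 10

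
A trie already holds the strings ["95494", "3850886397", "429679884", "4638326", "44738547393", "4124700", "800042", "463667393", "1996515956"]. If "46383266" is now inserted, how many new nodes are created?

1

"4638326" is already a path in the trie; the remaining "6" must be added.
So 8 − 7 = 1 new nodes.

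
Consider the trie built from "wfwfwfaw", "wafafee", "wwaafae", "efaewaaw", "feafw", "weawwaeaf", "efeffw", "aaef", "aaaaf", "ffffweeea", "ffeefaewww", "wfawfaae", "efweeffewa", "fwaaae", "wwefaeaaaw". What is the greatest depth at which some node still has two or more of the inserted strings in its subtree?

Look for the deepest trie node that still has at least two words in its subtree.
"aaaaf" and "aaef" agree on "aa" (2 characters) before diverging; nothing deeper is shared.
Longest shared-prefix length: 2

2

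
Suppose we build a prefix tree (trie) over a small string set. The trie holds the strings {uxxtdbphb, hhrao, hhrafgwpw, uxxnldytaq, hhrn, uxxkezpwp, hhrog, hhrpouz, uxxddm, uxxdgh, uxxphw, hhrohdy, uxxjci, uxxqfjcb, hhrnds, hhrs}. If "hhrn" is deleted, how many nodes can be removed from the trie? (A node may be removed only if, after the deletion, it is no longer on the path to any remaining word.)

0

A node on "hhrn"'s path can go only if nothing else ends at it or branches off below it.
Every node on "hhrn" is still needed (e.g. by "hhrnds"), so nothing is freed.
Nodes removed: 0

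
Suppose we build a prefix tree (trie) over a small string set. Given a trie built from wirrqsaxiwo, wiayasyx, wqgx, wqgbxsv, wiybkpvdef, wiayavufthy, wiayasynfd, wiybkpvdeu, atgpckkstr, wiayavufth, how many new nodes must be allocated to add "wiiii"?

The longest prefix of "wiiii" already in the trie is "wi" (length 2).
So 5 − 2 = 3 new nodes.

3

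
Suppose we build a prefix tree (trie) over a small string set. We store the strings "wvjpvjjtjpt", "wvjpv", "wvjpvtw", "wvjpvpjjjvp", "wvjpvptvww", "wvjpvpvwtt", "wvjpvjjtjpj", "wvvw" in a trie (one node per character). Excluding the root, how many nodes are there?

Insert word by word; a character creates a node only if that edge doesn't already exist:
  "wvjpvjjtjpt" → 11 new (w, v, j, p, v, j, j, t, j, p, t)
  "wvjpv" → prefix "wvjpv" already present; 0 new (none)
  "wvjpvtw" → prefix "wvjpv" already present; 2 new (t, w)
  "wvjpvpjjjvp" → prefix "wvjpv" already present; 6 new (p, j, j, j, v, p)
  "wvjpvptvww" → prefix "wvjpvp" already present; 4 new (t, v, w, w)
  "wvjpvpvwtt" → prefix "wvjpvp" already present; 4 new (v, w, t, t)
  "wvjpvjjtjpj" → prefix "wvjpvjjtjp" already present; 1 new (j)
  "wvvw" → prefix "wv" already present; 2 new (v, w)
Total nodes = 11 + 0 + 2 + 6 + 4 + 4 + 1 + 2 = 30

30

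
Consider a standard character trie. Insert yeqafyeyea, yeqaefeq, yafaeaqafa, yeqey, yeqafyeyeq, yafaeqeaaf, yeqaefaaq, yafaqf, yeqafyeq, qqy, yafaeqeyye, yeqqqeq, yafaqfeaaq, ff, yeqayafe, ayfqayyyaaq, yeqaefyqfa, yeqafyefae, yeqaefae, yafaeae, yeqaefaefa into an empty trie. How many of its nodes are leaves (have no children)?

19

Leaves are exactly the stored words that no other stored word extends.
Those words: "ayfqayyyaaq", "ff", "qqy", "yafaeae", "yafaeaqafa", "yafaeqeaaf", "yafaeqeyye", "yafaqfeaaq", "yeqaefaaq", "yeqaefaefa", "yeqaefeq", "yeqaefyqfa", "yeqafyefae", "yeqafyeq", "yeqafyeyea", "yeqafyeyeq", "yeqayafe", "yeqey", "yeqqqeq"
Leaf count: 19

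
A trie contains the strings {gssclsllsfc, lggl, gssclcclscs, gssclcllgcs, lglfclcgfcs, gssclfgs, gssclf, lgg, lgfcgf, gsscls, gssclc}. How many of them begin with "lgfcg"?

Traverse to the node for "lgfcg", then collect every word in that subtree.
Matches: "lgfcgf"
Count: 1

1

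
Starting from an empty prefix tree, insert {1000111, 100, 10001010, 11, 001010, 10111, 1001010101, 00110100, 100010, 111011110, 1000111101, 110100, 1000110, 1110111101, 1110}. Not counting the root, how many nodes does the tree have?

48

Trace insertions, counting only characters that open a new branch:
  "1000111" → 7 new (1, 0, 0, 0, 1, 1, 1)
  "100" → prefix "100" already present; 0 new (none)
  "10001010" → prefix "10001" already present; 3 new (0, 1, 0)
  "11" → prefix "1" already present; 1 new (1)
  "001010" → 6 new (0, 0, 1, 0, 1, 0)
  "10111" → prefix "10" already present; 3 new (1, 1, 1)
  "1001010101" → prefix "100" already present; 7 new (1, 0, 1, 0, 1, 0, 1)
  "00110100" → prefix "001" already present; 5 new (1, 0, 1, 0, 0)
  "100010" → prefix "100010" already present; 0 new (none)
  "111011110" → prefix "11" already present; 7 new (1, 0, 1, 1, 1, 1, 0)
  "1000111101" → prefix "1000111" already present; 3 new (1, 0, 1)
  "110100" → prefix "11" already present; 4 new (0, 1, 0, 0)
  "1000110" → prefix "100011" already present; 1 new (0)
  "1110111101" → prefix "111011110" already present; 1 new (1)
  "1110" → prefix "1110" already present; 0 new (none)
Total nodes = 7 + 0 + 3 + 1 + 6 + 3 + 7 + 5 + 0 + 7 + 3 + 4 + 1 + 1 + 0 = 48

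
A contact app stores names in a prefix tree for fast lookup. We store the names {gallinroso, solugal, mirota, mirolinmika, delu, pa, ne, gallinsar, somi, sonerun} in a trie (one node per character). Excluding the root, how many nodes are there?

48

Insert word by word; a character creates a node only if that edge doesn't already exist:
  "gallinroso" → 10 new (g, a, l, l, i, n, r, o, s, o)
  "solugal" → 7 new (s, o, l, u, g, a, l)
  "mirota" → 6 new (m, i, r, o, t, a)
  "mirolinmika" → prefix "miro" already present; 7 new (l, i, n, m, i, k, a)
  "delu" → 4 new (d, e, l, u)
  "pa" → 2 new (p, a)
  "ne" → 2 new (n, e)
  "gallinsar" → prefix "gallin" already present; 3 new (s, a, r)
  "somi" → prefix "so" already present; 2 new (m, i)
  "sonerun" → prefix "so" already present; 5 new (n, e, r, u, n)
Total nodes = 10 + 7 + 6 + 7 + 4 + 2 + 2 + 3 + 2 + 5 = 48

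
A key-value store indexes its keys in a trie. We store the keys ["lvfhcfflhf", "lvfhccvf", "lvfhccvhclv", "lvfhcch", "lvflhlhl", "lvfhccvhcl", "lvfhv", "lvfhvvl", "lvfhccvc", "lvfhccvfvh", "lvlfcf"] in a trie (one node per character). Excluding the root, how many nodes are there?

33

Insert word by word; a character creates a node only if that edge doesn't already exist:
  "lvfhcfflhf" → 10 new (l, v, f, h, c, f, f, l, h, f)
  "lvfhccvf" → prefix "lvfhc" already present; 3 new (c, v, f)
  "lvfhccvhclv" → prefix "lvfhccv" already present; 4 new (h, c, l, v)
  "lvfhcch" → prefix "lvfhcc" already present; 1 new (h)
  "lvflhlhl" → prefix "lvf" already present; 5 new (l, h, l, h, l)
  "lvfhccvhcl" → prefix "lvfhccvhcl" already present; 0 new (none)
  "lvfhv" → prefix "lvfh" already present; 1 new (v)
  "lvfhvvl" → prefix "lvfhv" already present; 2 new (v, l)
  "lvfhccvc" → prefix "lvfhccv" already present; 1 new (c)
  "lvfhccvfvh" → prefix "lvfhccvf" already present; 2 new (v, h)
  "lvlfcf" → prefix "lv" already present; 4 new (l, f, c, f)
Total nodes = 10 + 3 + 4 + 1 + 5 + 0 + 1 + 2 + 1 + 2 + 4 = 33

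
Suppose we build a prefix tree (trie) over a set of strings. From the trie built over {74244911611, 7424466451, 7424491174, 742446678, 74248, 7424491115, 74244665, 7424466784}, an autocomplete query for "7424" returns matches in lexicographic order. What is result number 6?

Filter for "7424…" and sort: "7424466451", "74244665", "742446678", "7424466784", "7424491115", "74244911611", "7424491174", "74248"
The 6th is 74244911611.

74244911611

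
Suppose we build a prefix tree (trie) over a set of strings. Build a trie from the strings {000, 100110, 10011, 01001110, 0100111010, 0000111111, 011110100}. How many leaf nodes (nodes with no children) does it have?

4

A leaf is a node with no children — equivalently, the end of a word that is not a proper prefix of any other stored word.
Those words: "0000111111", "0100111010", "011110100", "100110"
Leaf count: 4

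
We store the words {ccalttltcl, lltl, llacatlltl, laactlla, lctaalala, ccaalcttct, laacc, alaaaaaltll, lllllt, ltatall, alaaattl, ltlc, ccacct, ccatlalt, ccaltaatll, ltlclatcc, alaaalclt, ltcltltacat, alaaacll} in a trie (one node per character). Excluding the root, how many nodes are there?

105

Count nodes per top-level branch (shared prefixes stored once):
  'a'-branch (alaaaaaltll, alaaacll, alaaalclt, alaaattl): 21 nodes
  'c'-branch (ccaalcttct, ccacct, ccaltaatll, ccalttltcl, ccatlalt): 30 nodes
  'l'-branch (laacc, laactlla, lctaalala, llacatlltl, lllllt, lltl, ltatall, ltcltltacat, ltlc, ltlclatcc): 54 nodes
Sum: 105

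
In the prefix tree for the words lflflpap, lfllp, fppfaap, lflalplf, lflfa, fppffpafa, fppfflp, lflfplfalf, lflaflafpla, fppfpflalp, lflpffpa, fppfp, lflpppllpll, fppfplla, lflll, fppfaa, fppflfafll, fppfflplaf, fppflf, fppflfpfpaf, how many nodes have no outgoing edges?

16

Leaves are exactly the stored words that no other stored word extends.
Those words: "fppfaap", "fppfflplaf", "fppffpafa", "fppflfafll", "fppflfpfpaf", "fppfpflalp", "fppfplla", "lflaflafpla", "lflalplf", "lflfa", "lflflpap", "lflfplfalf", "lflll", "lfllp", "lflpffpa", "lflpppllpll"
Leaf count: 16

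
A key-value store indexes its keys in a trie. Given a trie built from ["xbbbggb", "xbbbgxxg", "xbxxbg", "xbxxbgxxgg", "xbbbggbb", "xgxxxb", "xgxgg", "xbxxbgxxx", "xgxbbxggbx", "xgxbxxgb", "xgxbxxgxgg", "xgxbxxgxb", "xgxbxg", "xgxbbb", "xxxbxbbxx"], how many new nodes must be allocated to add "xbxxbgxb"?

Walking "xbxxbgxb" from the root, the first 7 characters ("xbxxbgx") follow existing edges; "b" is the first miss.
So 8 − 7 = 1 new nodes.

1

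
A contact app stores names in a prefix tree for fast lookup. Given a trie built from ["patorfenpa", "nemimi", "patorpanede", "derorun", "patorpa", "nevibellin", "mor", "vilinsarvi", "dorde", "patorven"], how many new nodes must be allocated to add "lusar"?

5

"lusar" shares no prefix with any stored word, so all 5 characters open new nodes.
5 − 0 = 5 new nodes.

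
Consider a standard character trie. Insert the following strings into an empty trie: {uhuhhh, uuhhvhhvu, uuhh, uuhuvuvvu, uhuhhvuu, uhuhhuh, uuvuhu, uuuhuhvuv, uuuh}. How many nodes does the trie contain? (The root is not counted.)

36

Insert word by word; a character creates a node only if that edge doesn't already exist:
  "uhuhhh" → 6 new (u, h, u, h, h, h)
  "uuhhvhhvu" → prefix "u" already present; 8 new (u, h, h, v, h, h, v, u)
  "uuhh" → prefix "uuhh" already present; 0 new (none)
  "uuhuvuvvu" → prefix "uuh" already present; 6 new (u, v, u, v, v, u)
  "uhuhhvuu" → prefix "uhuhh" already present; 3 new (v, u, u)
  "uhuhhuh" → prefix "uhuhh" already present; 2 new (u, h)
  "uuvuhu" → prefix "uu" already present; 4 new (v, u, h, u)
  "uuuhuhvuv" → prefix "uu" already present; 7 new (u, h, u, h, v, u, v)
  "uuuh" → prefix "uuuh" already present; 0 new (none)
Total nodes = 6 + 8 + 0 + 6 + 3 + 2 + 4 + 7 + 0 = 36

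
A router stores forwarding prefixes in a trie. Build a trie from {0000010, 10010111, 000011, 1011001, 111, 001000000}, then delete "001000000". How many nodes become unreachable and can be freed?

7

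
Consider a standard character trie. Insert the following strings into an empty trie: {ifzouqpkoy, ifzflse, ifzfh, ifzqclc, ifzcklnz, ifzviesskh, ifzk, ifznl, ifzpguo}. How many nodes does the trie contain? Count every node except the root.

Trace insertions, counting only characters that open a new branch:
  "ifzouqpkoy" → 10 new (i, f, z, o, u, q, p, k, o, y)
  "ifzflse" → prefix "ifz" already present; 4 new (f, l, s, e)
  "ifzfh" → prefix "ifzf" already present; 1 new (h)
  "ifzqclc" → prefix "ifz" already present; 4 new (q, c, l, c)
  "ifzcklnz" → prefix "ifz" already present; 5 new (c, k, l, n, z)
  "ifzviesskh" → prefix "ifz" already present; 7 new (v, i, e, s, s, k, h)
  "ifzk" → prefix "ifz" already present; 1 new (k)
  "ifznl" → prefix "ifz" already present; 2 new (n, l)
  "ifzpguo" → prefix "ifz" already present; 4 new (p, g, u, o)
Total nodes = 10 + 4 + 1 + 4 + 5 + 7 + 1 + 2 + 4 = 38

38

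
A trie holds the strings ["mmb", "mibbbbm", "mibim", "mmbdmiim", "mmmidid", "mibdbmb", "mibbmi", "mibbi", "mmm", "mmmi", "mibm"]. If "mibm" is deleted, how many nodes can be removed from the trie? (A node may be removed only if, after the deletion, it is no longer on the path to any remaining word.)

1

After clearing the end-marker at "mibm", prune upward until reaching a node still needed by another word.
The suffix "m" (1 node) is used only by "mibm"; the node for "mib" still has the child "b", so pruning stops there.
Nodes removed: 1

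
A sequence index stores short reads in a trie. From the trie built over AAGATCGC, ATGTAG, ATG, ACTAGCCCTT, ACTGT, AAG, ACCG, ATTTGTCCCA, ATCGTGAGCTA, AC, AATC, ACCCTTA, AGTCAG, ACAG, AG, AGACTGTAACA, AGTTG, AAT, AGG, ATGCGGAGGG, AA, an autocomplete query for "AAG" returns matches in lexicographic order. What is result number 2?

DFS of the "AAG" subtree visits, in order: "AAG", "AAGATCGC"
The 2nd is AAGATCGC.

AAGATCGC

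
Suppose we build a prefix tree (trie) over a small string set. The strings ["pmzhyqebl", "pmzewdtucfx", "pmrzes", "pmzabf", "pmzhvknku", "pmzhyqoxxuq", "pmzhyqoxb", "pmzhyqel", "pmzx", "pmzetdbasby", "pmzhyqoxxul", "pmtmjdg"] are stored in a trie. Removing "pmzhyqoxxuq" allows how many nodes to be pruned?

1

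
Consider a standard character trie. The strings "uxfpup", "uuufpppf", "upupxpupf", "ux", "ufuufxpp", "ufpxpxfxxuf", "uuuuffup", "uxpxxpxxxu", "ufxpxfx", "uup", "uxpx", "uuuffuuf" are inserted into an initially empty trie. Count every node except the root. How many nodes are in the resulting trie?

For each word, the new-node count is its length minus the longest prefix already in the trie:
  "uxfpup" → 6 new (u, x, f, p, u, p)
  "uuufpppf" → prefix "u" already present; 7 new (u, u, f, p, p, p, f)
  "upupxpupf" → prefix "u" already present; 8 new (p, u, p, x, p, u, p, f)
  "ux" → prefix "ux" already present; 0 new (none)
  "ufuufxpp" → prefix "u" already present; 7 new (f, u, u, f, x, p, p)
  "ufpxpxfxxuf" → prefix "uf" already present; 9 new (p, x, p, x, f, x, x, u, f)
  "uuuuffup" → prefix "uuu" already present; 5 new (u, f, f, u, p)
  "uxpxxpxxxu" → prefix "ux" already present; 8 new (p, x, x, p, x, x, x, u)
  "ufxpxfx" → prefix "uf" already present; 5 new (x, p, x, f, x)
  "uup" → prefix "uu" already present; 1 new (p)
  "uxpx" → prefix "uxpx" already present; 0 new (none)
  "uuuffuuf" → prefix "uuuf" already present; 4 new (f, u, u, f)
Total nodes = 6 + 7 + 8 + 0 + 7 + 9 + 5 + 8 + 5 + 1 + 0 + 4 = 60

60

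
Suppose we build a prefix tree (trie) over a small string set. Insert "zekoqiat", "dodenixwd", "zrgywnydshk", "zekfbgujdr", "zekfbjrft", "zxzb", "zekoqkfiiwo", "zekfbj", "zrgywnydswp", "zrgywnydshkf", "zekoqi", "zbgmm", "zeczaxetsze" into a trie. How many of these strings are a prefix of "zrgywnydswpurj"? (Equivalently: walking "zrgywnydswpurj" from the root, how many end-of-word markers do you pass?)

1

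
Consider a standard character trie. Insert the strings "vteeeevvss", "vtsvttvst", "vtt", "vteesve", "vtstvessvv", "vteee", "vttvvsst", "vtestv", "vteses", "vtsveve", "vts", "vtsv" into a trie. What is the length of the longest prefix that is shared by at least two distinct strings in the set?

Look for the deepest trie node that still has at least two words in its subtree.
e.g. "vteee" and "vteeeevvss" share the prefix "vteee" of length 5; no pair shares a longer one.
Longest shared-prefix length: 5

5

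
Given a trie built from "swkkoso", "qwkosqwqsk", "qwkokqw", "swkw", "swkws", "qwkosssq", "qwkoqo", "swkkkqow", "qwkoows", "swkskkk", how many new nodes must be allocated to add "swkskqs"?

2

The longest prefix of "swkskqs" already in the trie is "swksk" (length 5).
So 7 − 5 = 2 new nodes.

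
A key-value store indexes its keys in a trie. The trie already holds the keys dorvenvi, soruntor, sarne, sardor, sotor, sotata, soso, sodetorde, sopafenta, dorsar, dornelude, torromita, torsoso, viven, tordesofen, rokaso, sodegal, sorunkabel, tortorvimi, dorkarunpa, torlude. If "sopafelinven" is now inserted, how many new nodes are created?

"sopafe" is already a path in the trie; the remaining "linven" must be added.
New nodes needed: |"sopafelinven"| − 6 = 12 − 6 = 6.

6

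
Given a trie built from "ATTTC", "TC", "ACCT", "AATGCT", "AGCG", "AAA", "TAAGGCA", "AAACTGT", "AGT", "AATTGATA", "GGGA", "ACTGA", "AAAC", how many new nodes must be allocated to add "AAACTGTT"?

1

Walking "AAACTGTT" from the root, the first 7 characters ("AAACTGT") follow existing edges; "T" is the first miss.
Each of the 1 remaining characters creates one node.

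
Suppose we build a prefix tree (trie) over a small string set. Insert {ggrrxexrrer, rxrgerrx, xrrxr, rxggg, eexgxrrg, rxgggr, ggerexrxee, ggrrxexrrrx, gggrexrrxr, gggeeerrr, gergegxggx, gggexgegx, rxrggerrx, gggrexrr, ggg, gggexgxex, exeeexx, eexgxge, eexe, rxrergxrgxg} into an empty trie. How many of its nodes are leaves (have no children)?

17

Leaves are exactly the stored words that no other stored word extends.
Those words: "eexe", "eexgxge", "eexgxrrg", "exeeexx", "gergegxggx", "ggerexrxee", "gggeeerrr", "gggexgegx", "gggexgxex", "gggrexrrxr", "ggrrxexrrer", "ggrrxexrrrx", "rxgggr", "rxrergxrgxg", "rxrgerrx", "rxrggerrx", "xrrxr"
Leaf count: 17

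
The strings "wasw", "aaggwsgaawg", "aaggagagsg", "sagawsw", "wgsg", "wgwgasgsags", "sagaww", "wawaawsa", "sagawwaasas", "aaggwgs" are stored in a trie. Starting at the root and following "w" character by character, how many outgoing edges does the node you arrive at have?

2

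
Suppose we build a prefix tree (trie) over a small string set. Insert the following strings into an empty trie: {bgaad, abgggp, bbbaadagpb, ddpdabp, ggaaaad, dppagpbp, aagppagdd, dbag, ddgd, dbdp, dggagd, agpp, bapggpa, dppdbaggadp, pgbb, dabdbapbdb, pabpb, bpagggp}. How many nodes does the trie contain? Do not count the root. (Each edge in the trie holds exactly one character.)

101

For each word, the new-node count is its length minus the longest prefix already in the trie:
  "bgaad" → 5 new (b, g, a, a, d)
  "abgggp" → 6 new (a, b, g, g, g, p)
  "bbbaadagpb" → prefix "b" already present; 9 new (b, b, a, a, d, a, g, p, b)
  "ddpdabp" → 7 new (d, d, p, d, a, b, p)
  "ggaaaad" → 7 new (g, g, a, a, a, a, d)
  "dppagpbp" → prefix "d" already present; 7 new (p, p, a, g, p, b, p)
  "aagppagdd" → prefix "a" already present; 8 new (a, g, p, p, a, g, d, d)
  "dbag" → prefix "d" already present; 3 new (b, a, g)
  "ddgd" → prefix "dd" already present; 2 new (g, d)
  "dbdp" → prefix "db" already present; 2 new (d, p)
  "dggagd" → prefix "d" already present; 5 new (g, g, a, g, d)
  "agpp" → prefix "a" already present; 3 new (g, p, p)
  "bapggpa" → prefix "b" already present; 6 new (a, p, g, g, p, a)
  "dppdbaggadp" → prefix "dpp" already present; 8 new (d, b, a, g, g, a, d, p)
  "pgbb" → 4 new (p, g, b, b)
  "dabdbapbdb" → prefix "d" already present; 9 new (a, b, d, b, a, p, b, d, b)
  "pabpb" → prefix "p" already present; 4 new (a, b, p, b)
  "bpagggp" → prefix "b" already present; 6 new (p, a, g, g, g, p)
Total nodes = 5 + 6 + 9 + 7 + 7 + 7 + 8 + 3 + 2 + 2 + 5 + 3 + 6 + 8 + 4 + 9 + 4 + 6 = 101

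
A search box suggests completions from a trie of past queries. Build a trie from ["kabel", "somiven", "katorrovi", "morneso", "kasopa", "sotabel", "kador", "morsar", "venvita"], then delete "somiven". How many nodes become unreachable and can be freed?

5

After clearing the end-marker at "somiven", prune upward until reaching a node still needed by another word.
The suffix "miven" (5 nodes) is used only by "somiven"; the node for "so" still has the child "t", so pruning stops there.
Nodes removed: 5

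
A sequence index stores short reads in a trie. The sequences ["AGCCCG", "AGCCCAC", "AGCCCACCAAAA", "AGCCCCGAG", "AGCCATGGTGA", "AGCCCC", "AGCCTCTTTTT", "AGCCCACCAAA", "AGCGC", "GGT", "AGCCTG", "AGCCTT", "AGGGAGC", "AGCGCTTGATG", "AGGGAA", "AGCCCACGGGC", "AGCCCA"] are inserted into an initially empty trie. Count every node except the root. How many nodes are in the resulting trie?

54

Trace insertions, counting only characters that open a new branch:
  "AGCCCG" → 6 new (A, G, C, C, C, G)
  "AGCCCAC" → prefix "AGCCC" already present; 2 new (A, C)
  "AGCCCACCAAAA" → prefix "AGCCCAC" already present; 5 new (C, A, A, A, A)
  "AGCCCCGAG" → prefix "AGCCC" already present; 4 new (C, G, A, G)
  "AGCCATGGTGA" → prefix "AGCC" already present; 7 new (A, T, G, G, T, G, A)
  "AGCCCC" → prefix "AGCCCC" already present; 0 new (none)
  "AGCCTCTTTTT" → prefix "AGCC" already present; 7 new (T, C, T, T, T, T, T)
  "AGCCCACCAAA" → prefix "AGCCCACCAAA" already present; 0 new (none)
  "AGCGC" → prefix "AGC" already present; 2 new (G, C)
  "GGT" → 3 new (G, G, T)
  "AGCCTG" → prefix "AGCCT" already present; 1 new (G)
  "AGCCTT" → prefix "AGCCT" already present; 1 new (T)
  "AGGGAGC" → prefix "AG" already present; 5 new (G, G, A, G, C)
  "AGCGCTTGATG" → prefix "AGCGC" already present; 6 new (T, T, G, A, T, G)
  "AGGGAA" → prefix "AGGGA" already present; 1 new (A)
  "AGCCCACGGGC" → prefix "AGCCCAC" already present; 4 new (G, G, G, C)
  "AGCCCA" → prefix "AGCCCA" already present; 0 new (none)
Total nodes = 6 + 2 + 5 + 4 + 7 + 0 + 7 + 0 + 2 + 3 + 1 + 1 + 5 + 6 + 1 + 4 + 0 = 54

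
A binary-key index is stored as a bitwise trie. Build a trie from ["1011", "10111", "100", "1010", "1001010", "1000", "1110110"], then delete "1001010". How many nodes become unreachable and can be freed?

4

A node on "1001010"'s path can go only if nothing else ends at it or branches off below it.
The suffix "1010" (4 nodes) is used only by "1001010"; the node for "100" still has the child "0", so pruning stops there.
Nodes removed: 4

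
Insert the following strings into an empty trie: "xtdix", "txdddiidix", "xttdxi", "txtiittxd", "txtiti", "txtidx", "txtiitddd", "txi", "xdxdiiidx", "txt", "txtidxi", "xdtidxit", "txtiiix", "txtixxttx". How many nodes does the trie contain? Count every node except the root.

Insert word by word; a character creates a node only if that edge doesn't already exist:
  "xtdix" → 5 new (x, t, d, i, x)
  "txdddiidix" → 10 new (t, x, d, d, d, i, i, d, i, x)
  "xttdxi" → prefix "xt" already present; 4 new (t, d, x, i)
  "txtiittxd" → prefix "tx" already present; 7 new (t, i, i, t, t, x, d)
  "txtiti" → prefix "txti" already present; 2 new (t, i)
  "txtidx" → prefix "txti" already present; 2 new (d, x)
  "txtiitddd" → prefix "txtiit" already present; 3 new (d, d, d)
  "txi" → prefix "tx" already present; 1 new (i)
  "xdxdiiidx" → prefix "x" already present; 8 new (d, x, d, i, i, i, d, x)
  "txt" → prefix "txt" already present; 0 new (none)
  "txtidxi" → prefix "txtidx" already present; 1 new (i)
  "xdtidxit" → prefix "xd" already present; 6 new (t, i, d, x, i, t)
  "txtiiix" → prefix "txtii" already present; 2 new (i, x)
  "txtixxttx" → prefix "txti" already present; 5 new (x, x, t, t, x)
Total nodes = 5 + 10 + 4 + 7 + 2 + 2 + 3 + 1 + 8 + 0 + 1 + 6 + 2 + 5 = 56

56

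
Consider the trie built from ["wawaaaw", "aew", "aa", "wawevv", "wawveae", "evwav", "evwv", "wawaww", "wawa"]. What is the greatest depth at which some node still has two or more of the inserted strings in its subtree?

Look for the deepest trie node that still has at least two words in its subtree.
"wawa" and "wawaaaw" agree on "wawa" (4 characters) before diverging; nothing deeper is shared.
Longest shared-prefix length: 4

4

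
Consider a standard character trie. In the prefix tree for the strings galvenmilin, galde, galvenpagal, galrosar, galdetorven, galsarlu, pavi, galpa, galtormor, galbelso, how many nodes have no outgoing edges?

9

Leaves are exactly the stored words that no other stored word extends.
Those words: "galbelso", "galdetorven", "galpa", "galrosar", "galsarlu", "galtormor", "galvenmilin", "galvenpagal", "pavi"
Leaf count: 9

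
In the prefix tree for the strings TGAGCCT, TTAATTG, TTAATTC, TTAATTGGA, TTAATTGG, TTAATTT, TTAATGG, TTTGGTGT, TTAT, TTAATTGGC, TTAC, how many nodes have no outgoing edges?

9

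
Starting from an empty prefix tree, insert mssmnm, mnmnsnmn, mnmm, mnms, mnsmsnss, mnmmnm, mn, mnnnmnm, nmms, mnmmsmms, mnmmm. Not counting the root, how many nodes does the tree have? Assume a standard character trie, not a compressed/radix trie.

37

Trie structure (* marks end of a word):
(root)
├─ m
│  ├─ n *
│  │  ├─ m
│  │  │  ├─ m *
│  │  │  │  ├─ m *
│  │  │  │  ├─ n
│  │  │  │  │  └─ m *
│  │  │  │  └─ s
│  │  │  │     └─ m
│  │  │  │        └─ m
│  │  │  │           └─ s *
│  │  │  ├─ n
│  │  │  │  └─ s
│  │  │  │     └─ n
│  │  │  │        └─ m
│  │  │  │           └─ n *
│  │  │  └─ s *
│  │  ├─ n
│  │  │  └─ n
│  │  │     └─ m
│  │  │        └─ n
│  │  │           └─ m *
│  │  └─ s
│  │     └─ m
│  │        └─ s
│  │           └─ n
│  │              └─ s
│  │                 └─ s *
│  └─ s
│     └─ s
│        └─ m
│           └─ n
│              └─ m *
└─ n
   └─ m
      └─ m
         └─ s *
Counting every labelled node above: 37.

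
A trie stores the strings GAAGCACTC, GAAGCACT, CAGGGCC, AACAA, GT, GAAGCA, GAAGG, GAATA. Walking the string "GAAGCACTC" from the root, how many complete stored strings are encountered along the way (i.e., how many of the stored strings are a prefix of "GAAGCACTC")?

Walk "GAAGCACTC" from the root; an end-of-word marker is hit whenever a stored word is a prefix of "GAAGCACTC".
Prefixes of the query that are stored words: "GAAGCA", "GAAGCACT", "GAAGCACTC"
Count: 3

3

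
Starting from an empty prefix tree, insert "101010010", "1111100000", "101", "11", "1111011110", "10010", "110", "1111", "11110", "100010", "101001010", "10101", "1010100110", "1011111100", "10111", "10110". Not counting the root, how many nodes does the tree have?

Count nodes per top-level branch (shared prefixes stored once):
  '1'-branch (100010, 10010, 101, 101001010, 10101, 101010010, 1010100110, 10110, 10111, 1011111100, 11, 110, 1111, 11110, 1111011110, 1111100000): 46 nodes
Sum: 46

46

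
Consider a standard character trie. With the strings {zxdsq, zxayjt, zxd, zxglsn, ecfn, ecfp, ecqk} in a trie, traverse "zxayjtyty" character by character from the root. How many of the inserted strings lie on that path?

1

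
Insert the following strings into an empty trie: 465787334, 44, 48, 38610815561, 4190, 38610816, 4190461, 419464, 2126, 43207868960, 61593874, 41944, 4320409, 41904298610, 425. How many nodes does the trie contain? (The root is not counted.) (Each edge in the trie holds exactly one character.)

Count nodes per top-level branch (shared prefixes stored once):
  '2'-branch (2126): 4 nodes
  '3'-branch (38610815561, 38610816): 12 nodes
  '4'-branch (4190, 41904298610, 4190461, 41944, 419464, 425, 4320409, 43207868960, 44, 465787334, 48): 42 nodes
  '6'-branch (61593874): 8 nodes
Sum: 66

66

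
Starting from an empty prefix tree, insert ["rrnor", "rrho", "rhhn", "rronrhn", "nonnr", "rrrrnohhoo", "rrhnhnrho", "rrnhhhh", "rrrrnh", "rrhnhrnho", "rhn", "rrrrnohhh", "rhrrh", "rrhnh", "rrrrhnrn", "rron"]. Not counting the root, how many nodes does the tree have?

Count nodes per top-level branch (shared prefixes stored once):
  'n'-branch (nonnr): 5 nodes
  'r'-branch (rhhn, rhn, rhrrh, rrhnh, rrhnhnrho, rrhnhrnho, rrho, rrnhhhh, rrnor, rron, rronrhn, rrrrhnrn, rrrrnh, rrrrnohhh, rrrrnohhoo): 47 nodes
Sum: 52

52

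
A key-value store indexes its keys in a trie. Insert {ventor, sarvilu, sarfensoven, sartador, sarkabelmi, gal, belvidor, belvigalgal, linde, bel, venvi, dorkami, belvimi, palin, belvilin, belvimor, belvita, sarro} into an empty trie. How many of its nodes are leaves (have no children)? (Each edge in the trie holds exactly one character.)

A leaf is a node with no children — equivalently, the end of a word that is not a proper prefix of any other stored word.
Those words: "belvidor", "belvigalgal", "belvilin", "belvimi", "belvimor", "belvita", "dorkami", "gal", "linde", "palin", "sarfensoven", "sarkabelmi", "sarro", "sartador", "sarvilu", "ventor", "venvi"
Leaf count: 17

17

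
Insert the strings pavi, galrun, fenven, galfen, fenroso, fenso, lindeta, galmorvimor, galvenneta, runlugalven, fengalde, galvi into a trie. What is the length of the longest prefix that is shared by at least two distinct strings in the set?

The deepest shared node is where two words last agree before diverging.
e.g. "galvenneta" and "galvi" share the prefix "galv" of length 4; no pair shares a longer one.
Longest shared-prefix length: 4

4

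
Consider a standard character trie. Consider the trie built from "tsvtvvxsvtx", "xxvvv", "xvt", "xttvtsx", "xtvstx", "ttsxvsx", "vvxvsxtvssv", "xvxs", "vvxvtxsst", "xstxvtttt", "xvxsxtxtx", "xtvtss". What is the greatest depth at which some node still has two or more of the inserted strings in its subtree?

4

The deepest shared node is where two words last agree before diverging.
"vvxvsxtvssv" and "vvxvtxsst" agree on "vvxv" (4 characters) before diverging; nothing deeper is shared.
Longest shared-prefix length: 4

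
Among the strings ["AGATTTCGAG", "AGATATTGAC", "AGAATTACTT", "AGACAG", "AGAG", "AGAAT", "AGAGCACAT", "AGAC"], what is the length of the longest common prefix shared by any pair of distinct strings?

5

Look for the deepest trie node that still has at least two words in its subtree.
e.g. "AGAAT" and "AGAATTACTT" share the prefix "AGAAT" of length 5; no pair shares a longer one.
Longest shared-prefix length: 5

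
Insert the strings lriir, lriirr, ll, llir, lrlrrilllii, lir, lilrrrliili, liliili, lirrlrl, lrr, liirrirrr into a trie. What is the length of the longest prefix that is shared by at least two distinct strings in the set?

5

The deepest shared node is where two words last agree before diverging.
"lriir" and "lriirr" agree on "lriir" (5 characters) before diverging; nothing deeper is shared.
Longest shared-prefix length: 5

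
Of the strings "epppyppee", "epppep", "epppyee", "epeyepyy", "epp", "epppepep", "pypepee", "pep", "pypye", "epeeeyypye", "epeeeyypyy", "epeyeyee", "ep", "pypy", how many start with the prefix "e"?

10

Walk to "e"; the words in its subtree are exactly those with that prefix.
Matches: "ep", "epeeeyypye", "epeeeyypyy", "epeyepyy", "epeyeyee", "epp", "epppep", "epppepep", "epppyee", "epppyppee"
Count: 10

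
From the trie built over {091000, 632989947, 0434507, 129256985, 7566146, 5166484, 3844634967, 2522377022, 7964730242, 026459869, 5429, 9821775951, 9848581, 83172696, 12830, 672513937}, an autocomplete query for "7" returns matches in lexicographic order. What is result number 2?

7964730242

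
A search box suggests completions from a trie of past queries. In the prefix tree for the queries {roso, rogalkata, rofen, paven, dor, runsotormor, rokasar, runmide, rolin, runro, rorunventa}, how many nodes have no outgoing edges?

A leaf is a node with no children — equivalently, the end of a word that is not a proper prefix of any other stored word.
Those words: "dor", "paven", "rofen", "rogalkata", "rokasar", "rolin", "rorunventa", "roso", "runmide", "runro", "runsotormor"
Leaf count: 11

11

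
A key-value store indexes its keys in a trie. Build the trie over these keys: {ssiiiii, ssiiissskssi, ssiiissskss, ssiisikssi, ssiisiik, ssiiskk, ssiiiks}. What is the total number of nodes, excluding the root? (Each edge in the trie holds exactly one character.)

26

For each word, the new-node count is its length minus the longest prefix already in the trie:
  "ssiiiii" → 7 new (s, s, i, i, i, i, i)
  "ssiiissskssi" → prefix "ssiii" already present; 7 new (s, s, s, k, s, s, i)
  "ssiiissskss" → prefix "ssiiissskss" already present; 0 new (none)
  "ssiisikssi" → prefix "ssii" already present; 6 new (s, i, k, s, s, i)
  "ssiisiik" → prefix "ssiisi" already present; 2 new (i, k)
  "ssiiskk" → prefix "ssiis" already present; 2 new (k, k)
  "ssiiiks" → prefix "ssiii" already present; 2 new (k, s)
Total nodes = 7 + 7 + 0 + 6 + 2 + 2 + 2 = 26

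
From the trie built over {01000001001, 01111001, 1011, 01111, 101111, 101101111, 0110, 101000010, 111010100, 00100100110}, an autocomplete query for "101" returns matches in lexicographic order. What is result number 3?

101101111

Filter for "101…" and sort: "101000010", "1011", "101101111", "101111"
The 3rd is 101101111.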